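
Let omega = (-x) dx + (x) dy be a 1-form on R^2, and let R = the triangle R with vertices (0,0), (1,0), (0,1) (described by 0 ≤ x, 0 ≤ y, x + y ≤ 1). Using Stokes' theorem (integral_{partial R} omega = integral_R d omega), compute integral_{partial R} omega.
integral_(partial R) omega = 1/2

Stokes: integral_partial_R omega = integral_R d omega with d omega = (∂Q/∂x - ∂P/∂y) dx ∧ dy.
  ∂Q/∂x = 1
  ∂P/∂y = 0
  integrand = ∂Q/∂x - ∂P/∂y = 1.
Integrating over R: integral_0^1 integral_0^{1-x} (1) dy dx = 1/2.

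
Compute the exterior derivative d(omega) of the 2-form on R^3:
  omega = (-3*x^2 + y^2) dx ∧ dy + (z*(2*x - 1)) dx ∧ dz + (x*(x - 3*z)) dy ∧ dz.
d(omega) = (2*x - 3*z) dx ∧ dy ∧ dz

For a 2-form omega = sum_{i<j} g_{ij} dx_i ∧ dx_j, the exterior derivative is
  d(omega) = sum_{i<j} d(g_{ij}) ∧ dx_i ∧ dx_j = sum_{i<j, k} (∂g_{ij}/∂x_k) dx_k ∧ dx_i ∧ dx_j.
Expand each term, using dx_k ∧ dx_i ∧ dx_j = sgn(permutation) dx_{(a)} ∧ dx_{(b)} ∧ dx_{(c)} with (a < b < c) sorted:
  d(x*(x - 3*z)) includes (∂/∂x)(x*(x - 3*z)) dx = (2*x - 3*z) dx, which multiplied by dy ∧ dz gives (2*x - 3*z) dx ∧ dy ∧ dz
Collecting like 3-forms: d(omega) = (2*x - 3*z) dx ∧ dy ∧ dz.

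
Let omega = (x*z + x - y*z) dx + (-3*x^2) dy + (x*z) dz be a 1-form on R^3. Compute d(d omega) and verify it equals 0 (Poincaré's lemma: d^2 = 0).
d(d omega) = 0

Step 1: d omega = sum_{i<j} (∂f_j/∂x_i - ∂f_i/∂x_j) dx_i ∧ dx_j:
  coeff of dx ∧ dy: -6*x + z
  coeff of dx ∧ dz: -x + y + z
  coeff of dy ∧ dz: 0
Step 2: Apply d again to each 2-form coefficient. The only possible 3-form in R^3 is dx ∧ dy ∧ dz, with coefficient
  ∂(coeff of dy∧dz)/∂x - ∂(coeff of dx∧dz)/∂y + ∂(coeff of dx∧dy)/∂z
  = ∂/∂x (0) - ∂/∂y (-x + y + z) + ∂/∂z (-6*x + z).
Each of these terms simplifies to sums of mixed partials that cancel in pairs. The result is 0 (by equality of mixed partials for smooth functions — Schwarz / Clairaut).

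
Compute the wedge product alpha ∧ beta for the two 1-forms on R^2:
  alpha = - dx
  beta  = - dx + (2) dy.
alpha ∧ beta = (-2) dx ∧ dy

Distribute the wedge, using dx_i ∧ dx_j = -dx_j ∧ dx_i and dx_i ∧ dx_i = 0. For each pair (i, j) with i < j, the coefficient of dx_i ∧ dx_j in alpha ∧ beta is (alpha_i * beta_j - alpha_j * beta_i). Collecting: alpha ∧ beta = (-2) dx ∧ dy.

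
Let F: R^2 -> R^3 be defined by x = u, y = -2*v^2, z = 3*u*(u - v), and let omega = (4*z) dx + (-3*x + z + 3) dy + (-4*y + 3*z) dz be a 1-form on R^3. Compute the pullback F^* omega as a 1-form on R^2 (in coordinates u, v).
F^* omega = (54*u^3 - 81*u^2*v + 12*u^2 + 75*u*v^2 - 12*u*v - 24*v^3) du + (-27*u^3 + 15*u^2*v - 12*u*v^2 + 12*u*v - 12*v) dv

Using F^*(f dg) = (f ∘ F) d(g ∘ F), substitute each coordinate x_i by F_i(u, v) in f_i, and replace dx_i by d F_i = (∂F_i/∂u) du + (∂F_i/∂v) dv.
  For the x component: f_1(F) = 12*u*(u - v); d F_1 = (1) du + (0) dv
  For the y component: f_2(F) = 3*u^2 - 3*u*v - 3*u + 3; d F_2 = (0) du + (-4*v) dv
  For the z component: f_3(F) = 9*u^2 - 9*u*v + 8*v^2; d F_3 = (6*u - 3*v) du + (-3*u) dv
Combining and collecting du, dv coefficients:
  coeff of du: 54*u^3 - 81*u^2*v + 12*u^2 + 75*u*v^2 - 12*u*v - 24*v^3
  coeff of dv: -27*u^3 + 15*u^2*v - 12*u*v^2 + 12*u*v - 12*v
F^* omega = (54*u^3 - 81*u^2*v + 12*u^2 + 75*u*v^2 - 12*u*v - 24*v^3) du + (-27*u^3 + 15*u^2*v - 12*u*v^2 + 12*u*v - 12*v) dv.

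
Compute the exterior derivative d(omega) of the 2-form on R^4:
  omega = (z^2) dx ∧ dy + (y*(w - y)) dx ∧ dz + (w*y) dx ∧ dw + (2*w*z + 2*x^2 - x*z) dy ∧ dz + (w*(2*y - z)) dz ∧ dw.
d(omega) = (-w + 4*x + 2*y + z) dx ∧ dy ∧ dz + (y) dx ∧ dz ∧ dw + (-w) dx ∧ dy ∧ dw + (2*w + 2*z) dy ∧ dz ∧ dw

For a 2-form omega = sum_{i<j} g_{ij} dx_i ∧ dx_j, the exterior derivative is
  d(omega) = sum_{i<j} d(g_{ij}) ∧ dx_i ∧ dx_j = sum_{i<j, k} (∂g_{ij}/∂x_k) dx_k ∧ dx_i ∧ dx_j.
Expand each term, using dx_k ∧ dx_i ∧ dx_j = sgn(permutation) dx_{(a)} ∧ dx_{(b)} ∧ dx_{(c)} with (a < b < c) sorted:
  d(z^2) includes (∂/∂z)(z^2) dz = (2*z) dz, which multiplied by dx ∧ dy gives (2*z) dx ∧ dy ∧ dz
  d(y*(w - y)) includes (∂/∂y)(y*(w - y)) dy = (w - 2*y) dy, which multiplied by dx ∧ dz gives (-w + 2*y) dx ∧ dy ∧ dz
  d(y*(w - y)) includes (∂/∂w)(y*(w - y)) dw = (y) dw, which multiplied by dx ∧ dz gives (y) dx ∧ dz ∧ dw
  d(w*y) includes (∂/∂y)(w*y) dy = (w) dy, which multiplied by dx ∧ dw gives (-w) dx ∧ dy ∧ dw
  d(2*w*z + 2*x^2 - x*z) includes (∂/∂x)(2*w*z + 2*x^2 - x*z) dx = (4*x - z) dx, which multiplied by dy ∧ dz gives (4*x - z) dx ∧ dy ∧ dz
  d(2*w*z + 2*x^2 - x*z) includes (∂/∂w)(2*w*z + 2*x^2 - x*z) dw = (2*z) dw, which multiplied by dy ∧ dz gives (2*z) dy ∧ dz ∧ dw
  d(w*(2*y - z)) includes (∂/∂y)(w*(2*y - z)) dy = (2*w) dy, which multiplied by dz ∧ dw gives (2*w) dy ∧ dz ∧ dw
Collecting like 3-forms: d(omega) = (-w + 4*x + 2*y + z) dx ∧ dy ∧ dz + (y) dx ∧ dz ∧ dw + (-w) dx ∧ dy ∧ dw + (2*w + 2*z) dy ∧ dz ∧ dw.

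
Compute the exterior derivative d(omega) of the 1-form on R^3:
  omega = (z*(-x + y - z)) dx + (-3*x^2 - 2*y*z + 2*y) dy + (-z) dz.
d(omega) = (-6*x - z) dx ∧ dy + (x - y + 2*z) dx ∧ dz + (2*y) dy ∧ dz

For a 1-form omega = sum_i f_i dx_i, the exterior derivative is
  d(omega) = sum_{i < j} (∂f_j/∂x_i - ∂f_i/∂x_j) dx_i ∧ dx_j.
  coefficient of dx ∧ dy: ∂f_2/∂x - ∂f_1/∂y = ∂(-3*x^2 - 2*y*z + 2*y)/∂x - ∂(z*(-x + y - z))/∂y = -6*x - z
  coefficient of dx ∧ dz: ∂f_3/∂x - ∂f_1/∂z = ∂(-z)/∂x - ∂(z*(-x + y - z))/∂z = x - y + 2*z
  coefficient of dy ∧ dz: ∂f_3/∂y - ∂f_2/∂z = ∂(-z)/∂y - ∂(-3*x^2 - 2*y*z + 2*y)/∂z = 2*y
Assembling: d(omega) = (-6*x - z) dx ∧ dy + (x - y + 2*z) dx ∧ dz + (2*y) dy ∧ dz.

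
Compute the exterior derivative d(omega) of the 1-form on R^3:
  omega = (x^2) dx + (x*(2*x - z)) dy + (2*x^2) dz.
d(omega) = (4*x - z) dx ∧ dy + (4*x) dx ∧ dz + (x) dy ∧ dz

For a 1-form omega = sum_i f_i dx_i, the exterior derivative is
  d(omega) = sum_{i < j} (∂f_j/∂x_i - ∂f_i/∂x_j) dx_i ∧ dx_j.
  coefficient of dx ∧ dy: ∂f_2/∂x - ∂f_1/∂y = ∂(x*(2*x - z))/∂x - ∂(x^2)/∂y = 4*x - z
  coefficient of dx ∧ dz: ∂f_3/∂x - ∂f_1/∂z = ∂(2*x^2)/∂x - ∂(x^2)/∂z = 4*x
  coefficient of dy ∧ dz: ∂f_3/∂y - ∂f_2/∂z = ∂(2*x^2)/∂y - ∂(x*(2*x - z))/∂z = x
Assembling: d(omega) = (4*x - z) dx ∧ dy + (4*x) dx ∧ dz + (x) dy ∧ dz.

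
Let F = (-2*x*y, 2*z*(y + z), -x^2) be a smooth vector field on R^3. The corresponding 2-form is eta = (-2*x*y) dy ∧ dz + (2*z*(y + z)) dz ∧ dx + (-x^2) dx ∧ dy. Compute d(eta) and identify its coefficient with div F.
d(eta) = (-2*y + 2*z) dx ∧ dy ∧ dz; div F = -2*y + 2*z

For a 2-form in R^3 of the form above, applying d gives a 3-form with coefficient ∂P/∂x + ∂Q/∂y + ∂R/∂z:
  ∂P/∂x = -2*y
  ∂Q/∂y = 2*z
  ∂R/∂z = 0
Sum = -2*y + 2*z, which is exactly div F.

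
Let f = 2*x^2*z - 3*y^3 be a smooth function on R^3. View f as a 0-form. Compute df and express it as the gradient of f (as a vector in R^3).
df = (4*x*z) dx + (-9*y^2) dy + (2*x^2) dz; grad f = (4*x*z, -9*y^2, 2*x^2)

For a 0-form f, d f = (∂f/∂x) dx + (∂f/∂y) dy + (∂f/∂z) dz. The components of the vector representation are exactly the entries of grad f in Cartesian coordinates:
  ∂f/∂x = 4*x*z
  ∂f/∂y = -9*y^2
  ∂f/∂z = 2*x^2.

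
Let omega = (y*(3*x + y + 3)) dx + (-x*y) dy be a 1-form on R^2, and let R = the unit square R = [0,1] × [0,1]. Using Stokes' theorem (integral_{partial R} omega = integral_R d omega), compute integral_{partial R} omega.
integral_(partial R) omega = -6

Stokes: integral_partial_R omega = integral_R d omega with d omega = (∂Q/∂x - ∂P/∂y) dx ∧ dy.
  ∂Q/∂x = -y
  ∂P/∂y = 3*x + 2*y + 3
  integrand = ∂Q/∂x - ∂P/∂y = -3*x - 3*y - 3.
Integrating over R: integral_0^1 integral_0^1 (-3*x - 3*y - 3) dx dy = -6.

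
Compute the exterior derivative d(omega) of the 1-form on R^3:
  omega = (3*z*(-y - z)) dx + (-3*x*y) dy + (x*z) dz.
d(omega) = (-3*y + 3*z) dx ∧ dy + (3*y + 7*z) dx ∧ dz

For a 1-form omega = sum_i f_i dx_i, the exterior derivative is
  d(omega) = sum_{i < j} (∂f_j/∂x_i - ∂f_i/∂x_j) dx_i ∧ dx_j.
  coefficient of dx ∧ dy: ∂f_2/∂x - ∂f_1/∂y = ∂(-3*x*y)/∂x - ∂(3*z*(-y - z))/∂y = -3*y + 3*z
  coefficient of dx ∧ dz: ∂f_3/∂x - ∂f_1/∂z = ∂(x*z)/∂x - ∂(3*z*(-y - z))/∂z = 3*y + 7*z
Assembling: d(omega) = (-3*y + 3*z) dx ∧ dy + (3*y + 7*z) dx ∧ dz.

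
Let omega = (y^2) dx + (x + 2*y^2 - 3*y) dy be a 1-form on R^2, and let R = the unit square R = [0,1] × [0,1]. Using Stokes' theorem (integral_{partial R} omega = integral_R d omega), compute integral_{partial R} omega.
integral_(partial R) omega = 0

Stokes: integral_partial_R omega = integral_R d omega with d omega = (∂Q/∂x - ∂P/∂y) dx ∧ dy.
  ∂Q/∂x = 1
  ∂P/∂y = 2*y
  integrand = ∂Q/∂x - ∂P/∂y = 1 - 2*y.
Integrating over R: integral_0^1 integral_0^1 (1 - 2*y) dx dy = 0.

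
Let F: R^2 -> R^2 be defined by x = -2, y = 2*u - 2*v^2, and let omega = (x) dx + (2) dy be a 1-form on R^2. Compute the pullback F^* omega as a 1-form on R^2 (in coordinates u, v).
F^* omega = (4) du + (-8*v) dv

Using F^*(f dg) = (f ∘ F) d(g ∘ F), substitute each coordinate x_i by F_i(u, v) in f_i, and replace dx_i by d F_i = (∂F_i/∂u) du + (∂F_i/∂v) dv.
  For the x component: f_1(F) = -2; d F_1 = (0) du + (0) dv
  For the y component: f_2(F) = 2; d F_2 = (2) du + (-4*v) dv
Combining and collecting du, dv coefficients:
  coeff of du: 4
  coeff of dv: -8*v
F^* omega = (4) du + (-8*v) dv.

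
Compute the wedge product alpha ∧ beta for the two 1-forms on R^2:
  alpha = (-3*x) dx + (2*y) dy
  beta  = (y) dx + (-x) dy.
alpha ∧ beta = (3*x^2 - 2*y^2) dx ∧ dy

Distribute the wedge, using dx_i ∧ dx_j = -dx_j ∧ dx_i and dx_i ∧ dx_i = 0. For each pair (i, j) with i < j, the coefficient of dx_i ∧ dx_j in alpha ∧ beta is (alpha_i * beta_j - alpha_j * beta_i). Collecting: alpha ∧ beta = (3*x^2 - 2*y^2) dx ∧ dy.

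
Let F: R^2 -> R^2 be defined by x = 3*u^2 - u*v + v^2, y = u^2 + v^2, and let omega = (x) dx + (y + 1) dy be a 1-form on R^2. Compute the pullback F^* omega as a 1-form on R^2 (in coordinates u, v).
F^* omega = (20*u^3 - 9*u^2*v + 9*u*v^2 + 2*u - v^3) du + (-3*u^3 + 9*u^2*v - 3*u*v^2 + 4*v^3 + 2*v) dv

Using F^*(f dg) = (f ∘ F) d(g ∘ F), substitute each coordinate x_i by F_i(u, v) in f_i, and replace dx_i by d F_i = (∂F_i/∂u) du + (∂F_i/∂v) dv.
  For the x component: f_1(F) = 3*u^2 - u*v + v^2; d F_1 = (6*u - v) du + (-u + 2*v) dv
  For the y component: f_2(F) = u^2 + v^2 + 1; d F_2 = (2*u) du + (2*v) dv
Combining and collecting du, dv coefficients:
  coeff of du: 20*u^3 - 9*u^2*v + 9*u*v^2 + 2*u - v^3
  coeff of dv: -3*u^3 + 9*u^2*v - 3*u*v^2 + 4*v^3 + 2*v
F^* omega = (20*u^3 - 9*u^2*v + 9*u*v^2 + 2*u - v^3) du + (-3*u^3 + 9*u^2*v - 3*u*v^2 + 4*v^3 + 2*v) dv.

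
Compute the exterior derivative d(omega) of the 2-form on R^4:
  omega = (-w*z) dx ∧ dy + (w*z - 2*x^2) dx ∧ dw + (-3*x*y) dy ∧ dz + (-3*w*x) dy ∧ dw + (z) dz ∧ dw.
d(omega) = (-w - 3*y) dx ∧ dy ∧ dz + (-3*w - z) dx ∧ dy ∧ dw + (-w) dx ∧ dz ∧ dw

For a 2-form omega = sum_{i<j} g_{ij} dx_i ∧ dx_j, the exterior derivative is
  d(omega) = sum_{i<j} d(g_{ij}) ∧ dx_i ∧ dx_j = sum_{i<j, k} (∂g_{ij}/∂x_k) dx_k ∧ dx_i ∧ dx_j.
Expand each term, using dx_k ∧ dx_i ∧ dx_j = sgn(permutation) dx_{(a)} ∧ dx_{(b)} ∧ dx_{(c)} with (a < b < c) sorted:
  d(-w*z) includes (∂/∂z)(-w*z) dz = (-w) dz, which multiplied by dx ∧ dy gives (-w) dx ∧ dy ∧ dz
  d(-w*z) includes (∂/∂w)(-w*z) dw = (-z) dw, which multiplied by dx ∧ dy gives (-z) dx ∧ dy ∧ dw
  d(w*z - 2*x^2) includes (∂/∂z)(w*z - 2*x^2) dz = (w) dz, which multiplied by dx ∧ dw gives (-w) dx ∧ dz ∧ dw
  d(-3*x*y) includes (∂/∂x)(-3*x*y) dx = (-3*y) dx, which multiplied by dy ∧ dz gives (-3*y) dx ∧ dy ∧ dz
  d(-3*w*x) includes (∂/∂x)(-3*w*x) dx = (-3*w) dx, which multiplied by dy ∧ dw gives (-3*w) dx ∧ dy ∧ dw
Collecting like 3-forms: d(omega) = (-w - 3*y) dx ∧ dy ∧ dz + (-3*w - z) dx ∧ dy ∧ dw + (-w) dx ∧ dz ∧ dw.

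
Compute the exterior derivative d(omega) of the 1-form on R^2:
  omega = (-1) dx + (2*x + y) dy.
d(omega) = (2) dx ∧ dy

For a 1-form omega = sum_i f_i dx_i, the exterior derivative is
  d(omega) = sum_{i < j} (∂f_j/∂x_i - ∂f_i/∂x_j) dx_i ∧ dx_j.
  coefficient of dx ∧ dy: ∂f_2/∂x - ∂f_1/∂y = ∂(2*x + y)/∂x - ∂(-1)/∂y = 2
Assembling: d(omega) = (2) dx ∧ dy.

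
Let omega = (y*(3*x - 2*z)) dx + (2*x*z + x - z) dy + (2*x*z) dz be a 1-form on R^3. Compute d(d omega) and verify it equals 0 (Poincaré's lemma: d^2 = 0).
d(d omega) = 0

Step 1: d omega = sum_{i<j} (∂f_j/∂x_i - ∂f_i/∂x_j) dx_i ∧ dx_j:
  coeff of dx ∧ dy: -3*x + 4*z + 1
  coeff of dx ∧ dz: 2*y + 2*z
  coeff of dy ∧ dz: 1 - 2*x
Step 2: Apply d again to each 2-form coefficient. The only possible 3-form in R^3 is dx ∧ dy ∧ dz, with coefficient
  ∂(coeff of dy∧dz)/∂x - ∂(coeff of dx∧dz)/∂y + ∂(coeff of dx∧dy)/∂z
  = ∂/∂x (1 - 2*x) - ∂/∂y (2*y + 2*z) + ∂/∂z (-3*x + 4*z + 1).
Each of these terms simplifies to sums of mixed partials that cancel in pairs. The result is 0 (by equality of mixed partials for smooth functions — Schwarz / Clairaut).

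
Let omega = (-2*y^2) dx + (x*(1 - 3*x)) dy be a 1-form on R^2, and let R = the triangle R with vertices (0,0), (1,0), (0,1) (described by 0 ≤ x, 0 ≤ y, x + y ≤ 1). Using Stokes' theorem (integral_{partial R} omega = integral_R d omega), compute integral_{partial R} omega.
integral_(partial R) omega = 1/6

Stokes: integral_partial_R omega = integral_R d omega with d omega = (∂Q/∂x - ∂P/∂y) dx ∧ dy.
  ∂Q/∂x = 1 - 6*x
  ∂P/∂y = -4*y
  integrand = ∂Q/∂x - ∂P/∂y = -6*x + 4*y + 1.
Integrating over R: integral_0^1 integral_0^{1-x} (-6*x + 4*y + 1) dy dx = 1/6.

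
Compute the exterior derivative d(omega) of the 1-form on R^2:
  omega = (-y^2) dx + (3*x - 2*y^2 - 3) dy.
d(omega) = (2*y + 3) dx ∧ dy

For a 1-form omega = sum_i f_i dx_i, the exterior derivative is
  d(omega) = sum_{i < j} (∂f_j/∂x_i - ∂f_i/∂x_j) dx_i ∧ dx_j.
  coefficient of dx ∧ dy: ∂f_2/∂x - ∂f_1/∂y = ∂(3*x - 2*y^2 - 3)/∂x - ∂(-y^2)/∂y = 2*y + 3
Assembling: d(omega) = (2*y + 3) dx ∧ dy.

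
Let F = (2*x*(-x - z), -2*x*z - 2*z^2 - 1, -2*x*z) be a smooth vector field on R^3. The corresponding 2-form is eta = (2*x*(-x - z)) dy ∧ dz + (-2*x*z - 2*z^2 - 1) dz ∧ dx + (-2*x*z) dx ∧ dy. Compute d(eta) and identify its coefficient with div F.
d(eta) = (-6*x - 2*z) dx ∧ dy ∧ dz; div F = -6*x - 2*z

For a 2-form in R^3 of the form above, applying d gives a 3-form with coefficient ∂P/∂x + ∂Q/∂y + ∂R/∂z:
  ∂P/∂x = -4*x - 2*z
  ∂Q/∂y = 0
  ∂R/∂z = -2*x
Sum = -6*x - 2*z, which is exactly div F.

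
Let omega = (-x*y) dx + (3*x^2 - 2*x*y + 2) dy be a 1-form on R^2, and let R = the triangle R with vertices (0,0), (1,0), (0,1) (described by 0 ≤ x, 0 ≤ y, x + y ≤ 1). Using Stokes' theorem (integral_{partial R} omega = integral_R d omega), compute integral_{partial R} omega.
integral_(partial R) omega = 5/6

Stokes: integral_partial_R omega = integral_R d omega with d omega = (∂Q/∂x - ∂P/∂y) dx ∧ dy.
  ∂Q/∂x = 6*x - 2*y
  ∂P/∂y = -x
  integrand = ∂Q/∂x - ∂P/∂y = 7*x - 2*y.
Integrating over R: integral_0^1 integral_0^{1-x} (7*x - 2*y) dy dx = 5/6.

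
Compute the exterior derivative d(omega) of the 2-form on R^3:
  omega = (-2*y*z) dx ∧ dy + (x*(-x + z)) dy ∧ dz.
d(omega) = (-2*x - 2*y + z) dx ∧ dy ∧ dz

For a 2-form omega = sum_{i<j} g_{ij} dx_i ∧ dx_j, the exterior derivative is
  d(omega) = sum_{i<j} d(g_{ij}) ∧ dx_i ∧ dx_j = sum_{i<j, k} (∂g_{ij}/∂x_k) dx_k ∧ dx_i ∧ dx_j.
Expand each term, using dx_k ∧ dx_i ∧ dx_j = sgn(permutation) dx_{(a)} ∧ dx_{(b)} ∧ dx_{(c)} with (a < b < c) sorted:
  d(-2*y*z) includes (∂/∂z)(-2*y*z) dz = (-2*y) dz, which multiplied by dx ∧ dy gives (-2*y) dx ∧ dy ∧ dz
  d(x*(-x + z)) includes (∂/∂x)(x*(-x + z)) dx = (-2*x + z) dx, which multiplied by dy ∧ dz gives (-2*x + z) dx ∧ dy ∧ dz
Collecting like 3-forms: d(omega) = (-2*x - 2*y + z) dx ∧ dy ∧ dz.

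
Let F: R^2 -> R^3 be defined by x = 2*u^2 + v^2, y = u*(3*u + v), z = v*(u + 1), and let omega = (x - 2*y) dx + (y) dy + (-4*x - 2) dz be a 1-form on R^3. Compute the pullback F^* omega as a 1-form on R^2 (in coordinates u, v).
F^* omega = (2*u^3 - 7*u^2*v + 5*u*v^2 - 4*v^3 - 2*v) du + (-5*u^3 - 7*u^2*v - 8*u^2 - 8*u*v^2 - 2*u + 2*v^3 - 4*v^2 - 2) dv

Using F^*(f dg) = (f ∘ F) d(g ∘ F), substitute each coordinate x_i by F_i(u, v) in f_i, and replace dx_i by d F_i = (∂F_i/∂u) du + (∂F_i/∂v) dv.
  For the x component: f_1(F) = -4*u^2 - 2*u*v + v^2; d F_1 = (4*u) du + (2*v) dv
  For the y component: f_2(F) = u*(3*u + v); d F_2 = (6*u + v) du + (u) dv
  For the z component: f_3(F) = -8*u^2 - 4*v^2 - 2; d F_3 = (v) du + (u + 1) dv
Combining and collecting du, dv coefficients:
  coeff of du: 2*u^3 - 7*u^2*v + 5*u*v^2 - 4*v^3 - 2*v
  coeff of dv: -5*u^3 - 7*u^2*v - 8*u^2 - 8*u*v^2 - 2*u + 2*v^3 - 4*v^2 - 2
F^* omega = (2*u^3 - 7*u^2*v + 5*u*v^2 - 4*v^3 - 2*v) du + (-5*u^3 - 7*u^2*v - 8*u^2 - 8*u*v^2 - 2*u + 2*v^3 - 4*v^2 - 2) dv.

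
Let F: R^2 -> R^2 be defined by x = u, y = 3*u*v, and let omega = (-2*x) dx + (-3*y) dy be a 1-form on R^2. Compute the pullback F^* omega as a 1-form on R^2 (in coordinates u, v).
F^* omega = (u*(-27*v^2 - 2)) du + (-27*u^2*v) dv

Using F^*(f dg) = (f ∘ F) d(g ∘ F), substitute each coordinate x_i by F_i(u, v) in f_i, and replace dx_i by d F_i = (∂F_i/∂u) du + (∂F_i/∂v) dv.
  For the x component: f_1(F) = -2*u; d F_1 = (1) du + (0) dv
  For the y component: f_2(F) = -9*u*v; d F_2 = (3*v) du + (3*u) dv
Combining and collecting du, dv coefficients:
  coeff of du: u*(-27*v^2 - 2)
  coeff of dv: -27*u^2*v
F^* omega = (u*(-27*v^2 - 2)) du + (-27*u^2*v) dv.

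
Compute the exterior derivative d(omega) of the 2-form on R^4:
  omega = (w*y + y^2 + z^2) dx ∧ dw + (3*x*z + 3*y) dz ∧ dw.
d(omega) = (-w - 2*y) dx ∧ dy ∧ dw + (z) dx ∧ dz ∧ dw + (3) dy ∧ dz ∧ dw

For a 2-form omega = sum_{i<j} g_{ij} dx_i ∧ dx_j, the exterior derivative is
  d(omega) = sum_{i<j} d(g_{ij}) ∧ dx_i ∧ dx_j = sum_{i<j, k} (∂g_{ij}/∂x_k) dx_k ∧ dx_i ∧ dx_j.
Expand each term, using dx_k ∧ dx_i ∧ dx_j = sgn(permutation) dx_{(a)} ∧ dx_{(b)} ∧ dx_{(c)} with (a < b < c) sorted:
  d(w*y + y^2 + z^2) includes (∂/∂y)(w*y + y^2 + z^2) dy = (w + 2*y) dy, which multiplied by dx ∧ dw gives (-w - 2*y) dx ∧ dy ∧ dw
  d(w*y + y^2 + z^2) includes (∂/∂z)(w*y + y^2 + z^2) dz = (2*z) dz, which multiplied by dx ∧ dw gives (-2*z) dx ∧ dz ∧ dw
  d(3*x*z + 3*y) includes (∂/∂x)(3*x*z + 3*y) dx = (3*z) dx, which multiplied by dz ∧ dw gives (3*z) dx ∧ dz ∧ dw
  d(3*x*z + 3*y) includes (∂/∂y)(3*x*z + 3*y) dy = (3) dy, which multiplied by dz ∧ dw gives (3) dy ∧ dz ∧ dw
Collecting like 3-forms: d(omega) = (-w - 2*y) dx ∧ dy ∧ dw + (z) dx ∧ dz ∧ dw + (3) dy ∧ dz ∧ dw.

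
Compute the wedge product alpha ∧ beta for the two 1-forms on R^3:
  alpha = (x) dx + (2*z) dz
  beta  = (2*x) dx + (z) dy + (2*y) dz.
alpha ∧ beta = (x*z) dx ∧ dy + (2*x*(y - 2*z)) dx ∧ dz + (-2*z^2) dy ∧ dz

Distribute the wedge, using dx_i ∧ dx_j = -dx_j ∧ dx_i and dx_i ∧ dx_i = 0. For each pair (i, j) with i < j, the coefficient of dx_i ∧ dx_j in alpha ∧ beta is (alpha_i * beta_j - alpha_j * beta_i). Collecting: alpha ∧ beta = (x*z) dx ∧ dy + (2*x*(y - 2*z)) dx ∧ dz + (-2*z^2) dy ∧ dz.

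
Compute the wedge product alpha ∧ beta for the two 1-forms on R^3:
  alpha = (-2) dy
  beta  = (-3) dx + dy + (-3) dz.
alpha ∧ beta = (-6) dx ∧ dy + (6) dy ∧ dz

Distribute the wedge, using dx_i ∧ dx_j = -dx_j ∧ dx_i and dx_i ∧ dx_i = 0. For each pair (i, j) with i < j, the coefficient of dx_i ∧ dx_j in alpha ∧ beta is (alpha_i * beta_j - alpha_j * beta_i). Collecting: alpha ∧ beta = (-6) dx ∧ dy + (6) dy ∧ dz.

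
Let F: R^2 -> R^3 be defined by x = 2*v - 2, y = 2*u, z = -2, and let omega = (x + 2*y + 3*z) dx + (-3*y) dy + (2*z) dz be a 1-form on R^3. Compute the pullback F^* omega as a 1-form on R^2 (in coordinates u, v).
F^* omega = (-12*u) du + (8*u + 4*v - 16) dv

Using F^*(f dg) = (f ∘ F) d(g ∘ F), substitute each coordinate x_i by F_i(u, v) in f_i, and replace dx_i by d F_i = (∂F_i/∂u) du + (∂F_i/∂v) dv.
  For the x component: f_1(F) = 4*u + 2*v - 8; d F_1 = (0) du + (2) dv
  For the y component: f_2(F) = -6*u; d F_2 = (2) du + (0) dv
  For the z component: f_3(F) = -4; d F_3 = (0) du + (0) dv
Combining and collecting du, dv coefficients:
  coeff of du: -12*u
  coeff of dv: 8*u + 4*v - 16
F^* omega = (-12*u) du + (8*u + 4*v - 16) dv.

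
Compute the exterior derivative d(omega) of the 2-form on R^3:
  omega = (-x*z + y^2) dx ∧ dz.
d(omega) = (-2*y) dx ∧ dy ∧ dz

For a 2-form omega = sum_{i<j} g_{ij} dx_i ∧ dx_j, the exterior derivative is
  d(omega) = sum_{i<j} d(g_{ij}) ∧ dx_i ∧ dx_j = sum_{i<j, k} (∂g_{ij}/∂x_k) dx_k ∧ dx_i ∧ dx_j.
Expand each term, using dx_k ∧ dx_i ∧ dx_j = sgn(permutation) dx_{(a)} ∧ dx_{(b)} ∧ dx_{(c)} with (a < b < c) sorted:
  d(-x*z + y^2) includes (∂/∂y)(-x*z + y^2) dy = (2*y) dy, which multiplied by dx ∧ dz gives (-2*y) dx ∧ dy ∧ dz
Collecting like 3-forms: d(omega) = (-2*y) dx ∧ dy ∧ dz.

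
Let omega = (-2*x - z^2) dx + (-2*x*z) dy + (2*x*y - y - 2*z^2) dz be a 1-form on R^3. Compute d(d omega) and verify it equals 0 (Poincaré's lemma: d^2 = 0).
d(d omega) = 0

Step 1: d omega = sum_{i<j} (∂f_j/∂x_i - ∂f_i/∂x_j) dx_i ∧ dx_j:
  coeff of dx ∧ dy: -2*z
  coeff of dx ∧ dz: 2*y + 2*z
  coeff of dy ∧ dz: 4*x - 1
Step 2: Apply d again to each 2-form coefficient. The only possible 3-form in R^3 is dx ∧ dy ∧ dz, with coefficient
  ∂(coeff of dy∧dz)/∂x - ∂(coeff of dx∧dz)/∂y + ∂(coeff of dx∧dy)/∂z
  = ∂/∂x (4*x - 1) - ∂/∂y (2*y + 2*z) + ∂/∂z (-2*z).
Each of these terms simplifies to sums of mixed partials that cancel in pairs. The result is 0 (by equality of mixed partials for smooth functions — Schwarz / Clairaut).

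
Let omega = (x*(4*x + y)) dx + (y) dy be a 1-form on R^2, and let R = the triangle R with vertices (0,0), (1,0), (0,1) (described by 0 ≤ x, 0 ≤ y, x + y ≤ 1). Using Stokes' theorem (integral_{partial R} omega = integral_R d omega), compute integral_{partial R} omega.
integral_(partial R) omega = -1/6

Stokes: integral_partial_R omega = integral_R d omega with d omega = (∂Q/∂x - ∂P/∂y) dx ∧ dy.
  ∂Q/∂x = 0
  ∂P/∂y = x
  integrand = ∂Q/∂x - ∂P/∂y = -x.
Integrating over R: integral_0^1 integral_0^{1-x} (-x) dy dx = -1/6.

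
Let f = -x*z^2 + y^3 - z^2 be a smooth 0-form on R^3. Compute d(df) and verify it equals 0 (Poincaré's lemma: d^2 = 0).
d(df) = 0

Step 1: df = sum_i (∂f/∂x_i) dx_i = (-z^2) dx + (3*y^2) dy + (2*z*(-x - 1)) dz.
Step 2: Apply d again. Using the 1-form formula, the coefficient of dx ∧ dy in d(df) is ∂^2 f/∂x ∂y - ∂^2 f/∂y ∂x = (0) - (0) = 0 (equality of mixed partials for smooth f).
Similarly for dx ∧ dz and dy ∧ dz — all coefficients vanish. So d(df) = 0.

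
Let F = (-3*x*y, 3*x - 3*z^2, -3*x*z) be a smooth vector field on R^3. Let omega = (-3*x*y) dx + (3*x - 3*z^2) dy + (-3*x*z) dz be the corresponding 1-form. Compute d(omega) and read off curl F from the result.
d(omega) = (6*z) dy ∧ dz + (3*z) dz ∧ dx + (3*x + 3) dx ∧ dy; curl F = (6*z, 3*z, 3*x + 3)

d omega = sum_{i<j} (∂f_j/∂x_i - ∂f_i/∂x_j) dx_i ∧ dx_j. Under the identification (dy ∧ dz, dz ∧ dx, dx ∧ dy) ↔ (e_x, e_y, e_z), the coefficients are exactly the components of curl F. Compute:
  ∂R/∂y - ∂Q/∂z = (0) - (-6*z) = 6*z
  ∂P/∂z - ∂R/∂x = (0) - (-3*z) = 3*z
  ∂Q/∂x - ∂P/∂y = (3) - (-3*x) = 3*x + 3.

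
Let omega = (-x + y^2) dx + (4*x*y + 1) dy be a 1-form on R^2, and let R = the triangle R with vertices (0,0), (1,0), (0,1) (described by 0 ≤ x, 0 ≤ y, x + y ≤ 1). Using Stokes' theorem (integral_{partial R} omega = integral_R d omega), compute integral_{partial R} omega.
integral_(partial R) omega = 1/3

Stokes: integral_partial_R omega = integral_R d omega with d omega = (∂Q/∂x - ∂P/∂y) dx ∧ dy.
  ∂Q/∂x = 4*y
  ∂P/∂y = 2*y
  integrand = ∂Q/∂x - ∂P/∂y = 2*y.
Integrating over R: integral_0^1 integral_0^{1-x} (2*y) dy dx = 1/3.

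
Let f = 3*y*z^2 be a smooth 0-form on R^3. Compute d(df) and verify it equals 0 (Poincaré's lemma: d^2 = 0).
d(df) = 0

Step 1: df = sum_i (∂f/∂x_i) dx_i = (0) dx + (3*z^2) dy + (6*y*z) dz.
Step 2: Apply d again. Using the 1-form formula, the coefficient of dx ∧ dy in d(df) is ∂^2 f/∂x ∂y - ∂^2 f/∂y ∂x = (0) - (0) = 0 (equality of mixed partials for smooth f).
Similarly for dx ∧ dz and dy ∧ dz — all coefficients vanish. So d(df) = 0.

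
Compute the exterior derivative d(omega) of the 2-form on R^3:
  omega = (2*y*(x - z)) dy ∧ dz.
d(omega) = (2*y) dx ∧ dy ∧ dz

For a 2-form omega = sum_{i<j} g_{ij} dx_i ∧ dx_j, the exterior derivative is
  d(omega) = sum_{i<j} d(g_{ij}) ∧ dx_i ∧ dx_j = sum_{i<j, k} (∂g_{ij}/∂x_k) dx_k ∧ dx_i ∧ dx_j.
Expand each term, using dx_k ∧ dx_i ∧ dx_j = sgn(permutation) dx_{(a)} ∧ dx_{(b)} ∧ dx_{(c)} with (a < b < c) sorted:
  d(2*y*(x - z)) includes (∂/∂x)(2*y*(x - z)) dx = (2*y) dx, which multiplied by dy ∧ dz gives (2*y) dx ∧ dy ∧ dz
Collecting like 3-forms: d(omega) = (2*y) dx ∧ dy ∧ dz.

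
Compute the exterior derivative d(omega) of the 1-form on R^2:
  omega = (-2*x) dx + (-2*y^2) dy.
d(omega) = 0

For a 1-form omega = sum_i f_i dx_i, the exterior derivative is
  d(omega) = sum_{i < j} (∂f_j/∂x_i - ∂f_i/∂x_j) dx_i ∧ dx_j.

Assembling: d(omega) = 0.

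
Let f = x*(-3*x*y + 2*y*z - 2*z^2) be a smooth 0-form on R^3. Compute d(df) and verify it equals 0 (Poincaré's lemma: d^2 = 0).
d(df) = 0

Step 1: df = sum_i (∂f/∂x_i) dx_i = (-6*x*y + 2*y*z - 2*z^2) dx + (x*(-3*x + 2*z)) dy + (2*x*(y - 2*z)) dz.
Step 2: Apply d again. Using the 1-form formula, the coefficient of dx ∧ dy in d(df) is ∂^2 f/∂x ∂y - ∂^2 f/∂y ∂x = (-6*x + 2*z) - (-6*x + 2*z) = 0 (equality of mixed partials for smooth f).
Similarly for dx ∧ dz and dy ∧ dz — all coefficients vanish. So d(df) = 0.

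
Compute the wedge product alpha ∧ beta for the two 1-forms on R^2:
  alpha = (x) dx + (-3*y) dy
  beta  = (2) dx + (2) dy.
alpha ∧ beta = (2*x + 6*y) dx ∧ dy

Distribute the wedge, using dx_i ∧ dx_j = -dx_j ∧ dx_i and dx_i ∧ dx_i = 0. For each pair (i, j) with i < j, the coefficient of dx_i ∧ dx_j in alpha ∧ beta is (alpha_i * beta_j - alpha_j * beta_i). Collecting: alpha ∧ beta = (2*x + 6*y) dx ∧ dy.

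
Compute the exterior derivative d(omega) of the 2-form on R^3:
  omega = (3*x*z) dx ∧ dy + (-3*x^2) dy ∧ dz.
d(omega) = (-3*x) dx ∧ dy ∧ dz

For a 2-form omega = sum_{i<j} g_{ij} dx_i ∧ dx_j, the exterior derivative is
  d(omega) = sum_{i<j} d(g_{ij}) ∧ dx_i ∧ dx_j = sum_{i<j, k} (∂g_{ij}/∂x_k) dx_k ∧ dx_i ∧ dx_j.
Expand each term, using dx_k ∧ dx_i ∧ dx_j = sgn(permutation) dx_{(a)} ∧ dx_{(b)} ∧ dx_{(c)} with (a < b < c) sorted:
  d(3*x*z) includes (∂/∂z)(3*x*z) dz = (3*x) dz, which multiplied by dx ∧ dy gives (3*x) dx ∧ dy ∧ dz
  d(-3*x^2) includes (∂/∂x)(-3*x^2) dx = (-6*x) dx, which multiplied by dy ∧ dz gives (-6*x) dx ∧ dy ∧ dz
Collecting like 3-forms: d(omega) = (-3*x) dx ∧ dy ∧ dz.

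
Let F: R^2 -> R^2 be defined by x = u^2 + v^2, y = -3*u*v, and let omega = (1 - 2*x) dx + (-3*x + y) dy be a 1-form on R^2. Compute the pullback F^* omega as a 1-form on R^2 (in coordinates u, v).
F^* omega = (-4*u^3 + 9*u^2*v + 5*u*v^2 + 2*u + 9*v^3) du + (9*u^3 + 5*u^2*v + 9*u*v^2 - 4*v^3 + 2*v) dv

Using F^*(f dg) = (f ∘ F) d(g ∘ F), substitute each coordinate x_i by F_i(u, v) in f_i, and replace dx_i by d F_i = (∂F_i/∂u) du + (∂F_i/∂v) dv.
  For the x component: f_1(F) = -2*u^2 - 2*v^2 + 1; d F_1 = (2*u) du + (2*v) dv
  For the y component: f_2(F) = -3*u^2 - 3*u*v - 3*v^2; d F_2 = (-3*v) du + (-3*u) dv
Combining and collecting du, dv coefficients:
  coeff of du: -4*u^3 + 9*u^2*v + 5*u*v^2 + 2*u + 9*v^3
  coeff of dv: 9*u^3 + 5*u^2*v + 9*u*v^2 - 4*v^3 + 2*v
F^* omega = (-4*u^3 + 9*u^2*v + 5*u*v^2 + 2*u + 9*v^3) du + (9*u^3 + 5*u^2*v + 9*u*v^2 - 4*v^3 + 2*v) dv.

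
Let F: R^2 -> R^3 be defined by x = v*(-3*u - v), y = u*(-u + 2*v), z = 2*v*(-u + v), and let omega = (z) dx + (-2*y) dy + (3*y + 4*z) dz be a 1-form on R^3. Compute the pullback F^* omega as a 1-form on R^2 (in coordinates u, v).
F^* omega = (-4*u^3 + 18*u^2*v + 2*u*v^2 - 22*v^3) du + (10*u^3 - 10*u^2*v - 26*u*v^2 + 28*v^3) dv

Using F^*(f dg) = (f ∘ F) d(g ∘ F), substitute each coordinate x_i by F_i(u, v) in f_i, and replace dx_i by d F_i = (∂F_i/∂u) du + (∂F_i/∂v) dv.
  For the x component: f_1(F) = 2*v*(-u + v); d F_1 = (-3*v) du + (-3*u - 2*v) dv
  For the y component: f_2(F) = 2*u*(u - 2*v); d F_2 = (-2*u + 2*v) du + (2*u) dv
  For the z component: f_3(F) = -3*u^2 - 2*u*v + 8*v^2; d F_3 = (-2*v) du + (-2*u + 4*v) dv
Combining and collecting du, dv coefficients:
  coeff of du: -4*u^3 + 18*u^2*v + 2*u*v^2 - 22*v^3
  coeff of dv: 10*u^3 - 10*u^2*v - 26*u*v^2 + 28*v^3
F^* omega = (-4*u^3 + 18*u^2*v + 2*u*v^2 - 22*v^3) du + (10*u^3 - 10*u^2*v - 26*u*v^2 + 28*v^3) dv.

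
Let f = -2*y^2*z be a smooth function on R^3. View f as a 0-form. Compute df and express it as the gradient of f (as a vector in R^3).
df = (0) dx + (-4*y*z) dy + (-2*y^2) dz; grad f = (0, -4*y*z, -2*y^2)

For a 0-form f, d f = (∂f/∂x) dx + (∂f/∂y) dy + (∂f/∂z) dz. The components of the vector representation are exactly the entries of grad f in Cartesian coordinates:
  ∂f/∂x = 0
  ∂f/∂y = -4*y*z
  ∂f/∂z = -2*y^2.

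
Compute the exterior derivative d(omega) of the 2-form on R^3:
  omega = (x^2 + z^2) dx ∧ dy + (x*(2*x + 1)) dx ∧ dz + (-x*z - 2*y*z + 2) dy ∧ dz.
d(omega) = (z) dx ∧ dy ∧ dz

For a 2-form omega = sum_{i<j} g_{ij} dx_i ∧ dx_j, the exterior derivative is
  d(omega) = sum_{i<j} d(g_{ij}) ∧ dx_i ∧ dx_j = sum_{i<j, k} (∂g_{ij}/∂x_k) dx_k ∧ dx_i ∧ dx_j.
Expand each term, using dx_k ∧ dx_i ∧ dx_j = sgn(permutation) dx_{(a)} ∧ dx_{(b)} ∧ dx_{(c)} with (a < b < c) sorted:
  d(x^2 + z^2) includes (∂/∂z)(x^2 + z^2) dz = (2*z) dz, which multiplied by dx ∧ dy gives (2*z) dx ∧ dy ∧ dz
  d(-x*z - 2*y*z + 2) includes (∂/∂x)(-x*z - 2*y*z + 2) dx = (-z) dx, which multiplied by dy ∧ dz gives (-z) dx ∧ dy ∧ dz
Collecting like 3-forms: d(omega) = (z) dx ∧ dy ∧ dz.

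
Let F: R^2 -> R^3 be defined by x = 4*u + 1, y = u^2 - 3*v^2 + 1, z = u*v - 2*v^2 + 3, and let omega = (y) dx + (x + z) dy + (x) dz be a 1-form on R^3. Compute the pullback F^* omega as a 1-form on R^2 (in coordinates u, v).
F^* omega = (2*u^2*v + 12*u^2 - 4*u*v^2 + 4*u*v + 8*u - 12*v^2 + v + 4) du + (4*u^2 - 6*u*v^2 - 40*u*v + u + 12*v^3 - 28*v) dv

Using F^*(f dg) = (f ∘ F) d(g ∘ F), substitute each coordinate x_i by F_i(u, v) in f_i, and replace dx_i by d F_i = (∂F_i/∂u) du + (∂F_i/∂v) dv.
  For the x component: f_1(F) = u^2 - 3*v^2 + 1; d F_1 = (4) du + (0) dv
  For the y component: f_2(F) = u*v + 4*u - 2*v^2 + 4; d F_2 = (2*u) du + (-6*v) dv
  For the z component: f_3(F) = 4*u + 1; d F_3 = (v) du + (u - 4*v) dv
Combining and collecting du, dv coefficients:
  coeff of du: 2*u^2*v + 12*u^2 - 4*u*v^2 + 4*u*v + 8*u - 12*v^2 + v + 4
  coeff of dv: 4*u^2 - 6*u*v^2 - 40*u*v + u + 12*v^3 - 28*v
F^* omega = (2*u^2*v + 12*u^2 - 4*u*v^2 + 4*u*v + 8*u - 12*v^2 + v + 4) du + (4*u^2 - 6*u*v^2 - 40*u*v + u + 12*v^3 - 28*v) dv.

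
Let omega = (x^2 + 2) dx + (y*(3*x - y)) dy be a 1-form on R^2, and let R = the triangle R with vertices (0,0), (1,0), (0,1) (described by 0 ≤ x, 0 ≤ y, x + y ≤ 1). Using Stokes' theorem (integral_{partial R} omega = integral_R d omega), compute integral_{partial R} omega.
integral_(partial R) omega = 1/2

Stokes: integral_partial_R omega = integral_R d omega with d omega = (∂Q/∂x - ∂P/∂y) dx ∧ dy.
  ∂Q/∂x = 3*y
  ∂P/∂y = 0
  integrand = ∂Q/∂x - ∂P/∂y = 3*y.
Integrating over R: integral_0^1 integral_0^{1-x} (3*y) dy dx = 1/2.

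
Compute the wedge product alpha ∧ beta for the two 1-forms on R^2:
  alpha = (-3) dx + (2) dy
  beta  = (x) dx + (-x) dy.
alpha ∧ beta = (x) dx ∧ dy

Distribute the wedge, using dx_i ∧ dx_j = -dx_j ∧ dx_i and dx_i ∧ dx_i = 0. For each pair (i, j) with i < j, the coefficient of dx_i ∧ dx_j in alpha ∧ beta is (alpha_i * beta_j - alpha_j * beta_i). Collecting: alpha ∧ beta = (x) dx ∧ dy.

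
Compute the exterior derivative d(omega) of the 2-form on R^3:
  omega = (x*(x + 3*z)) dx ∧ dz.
d(omega) = 0

For a 2-form omega = sum_{i<j} g_{ij} dx_i ∧ dx_j, the exterior derivative is
  d(omega) = sum_{i<j} d(g_{ij}) ∧ dx_i ∧ dx_j = sum_{i<j, k} (∂g_{ij}/∂x_k) dx_k ∧ dx_i ∧ dx_j.
Expand each term, using dx_k ∧ dx_i ∧ dx_j = sgn(permutation) dx_{(a)} ∧ dx_{(b)} ∧ dx_{(c)} with (a < b < c) sorted:

Collecting like 3-forms: d(omega) = 0.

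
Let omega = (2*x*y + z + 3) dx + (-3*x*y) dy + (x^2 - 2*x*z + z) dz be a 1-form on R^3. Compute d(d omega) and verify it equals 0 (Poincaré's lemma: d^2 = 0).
d(d omega) = 0

Step 1: d omega = sum_{i<j} (∂f_j/∂x_i - ∂f_i/∂x_j) dx_i ∧ dx_j:
  coeff of dx ∧ dy: -2*x - 3*y
  coeff of dx ∧ dz: 2*x - 2*z - 1
  coeff of dy ∧ dz: 0
Step 2: Apply d again to each 2-form coefficient. The only possible 3-form in R^3 is dx ∧ dy ∧ dz, with coefficient
  ∂(coeff of dy∧dz)/∂x - ∂(coeff of dx∧dz)/∂y + ∂(coeff of dx∧dy)/∂z
  = ∂/∂x (0) - ∂/∂y (2*x - 2*z - 1) + ∂/∂z (-2*x - 3*y).
Each of these terms simplifies to sums of mixed partials that cancel in pairs. The result is 0 (by equality of mixed partials for smooth functions — Schwarz / Clairaut).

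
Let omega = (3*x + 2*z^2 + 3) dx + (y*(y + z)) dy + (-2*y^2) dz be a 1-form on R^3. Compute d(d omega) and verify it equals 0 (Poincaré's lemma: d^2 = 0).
d(d omega) = 0

Step 1: d omega = sum_{i<j} (∂f_j/∂x_i - ∂f_i/∂x_j) dx_i ∧ dx_j:
  coeff of dx ∧ dy: 0
  coeff of dx ∧ dz: -4*z
  coeff of dy ∧ dz: -5*y
Step 2: Apply d again to each 2-form coefficient. The only possible 3-form in R^3 is dx ∧ dy ∧ dz, with coefficient
  ∂(coeff of dy∧dz)/∂x - ∂(coeff of dx∧dz)/∂y + ∂(coeff of dx∧dy)/∂z
  = ∂/∂x (-5*y) - ∂/∂y (-4*z) + ∂/∂z (0).
Each of these terms simplifies to sums of mixed partials that cancel in pairs. The result is 0 (by equality of mixed partials for smooth functions — Schwarz / Clairaut).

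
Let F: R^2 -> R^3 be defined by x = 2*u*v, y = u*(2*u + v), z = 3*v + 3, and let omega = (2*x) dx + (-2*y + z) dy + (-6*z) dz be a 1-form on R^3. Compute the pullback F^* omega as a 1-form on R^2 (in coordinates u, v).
F^* omega = (-16*u^3 - 12*u^2*v + 6*u*v^2 + 12*u*v + 12*u + 3*v^2 + 3*v) du + (-4*u^3 + 6*u^2*v + 3*u*v + 3*u - 54*v - 54) dv

Using F^*(f dg) = (f ∘ F) d(g ∘ F), substitute each coordinate x_i by F_i(u, v) in f_i, and replace dx_i by d F_i = (∂F_i/∂u) du + (∂F_i/∂v) dv.
  For the x component: f_1(F) = 4*u*v; d F_1 = (2*v) du + (2*u) dv
  For the y component: f_2(F) = -4*u^2 - 2*u*v + 3*v + 3; d F_2 = (4*u + v) du + (u) dv
  For the z component: f_3(F) = -18*v - 18; d F_3 = (0) du + (3) dv
Combining and collecting du, dv coefficients:
  coeff of du: -16*u^3 - 12*u^2*v + 6*u*v^2 + 12*u*v + 12*u + 3*v^2 + 3*v
  coeff of dv: -4*u^3 + 6*u^2*v + 3*u*v + 3*u - 54*v - 54
F^* omega = (-16*u^3 - 12*u^2*v + 6*u*v^2 + 12*u*v + 12*u + 3*v^2 + 3*v) du + (-4*u^3 + 6*u^2*v + 3*u*v + 3*u - 54*v - 54) dv.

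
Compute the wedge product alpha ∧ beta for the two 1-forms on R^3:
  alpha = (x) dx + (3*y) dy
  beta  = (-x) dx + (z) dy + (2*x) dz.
alpha ∧ beta = (x*(3*y + z)) dx ∧ dy + (2*x^2) dx ∧ dz + (6*x*y) dy ∧ dz

Distribute the wedge, using dx_i ∧ dx_j = -dx_j ∧ dx_i and dx_i ∧ dx_i = 0. For each pair (i, j) with i < j, the coefficient of dx_i ∧ dx_j in alpha ∧ beta is (alpha_i * beta_j - alpha_j * beta_i). Collecting: alpha ∧ beta = (x*(3*y + z)) dx ∧ dy + (2*x^2) dx ∧ dz + (6*x*y) dy ∧ dz.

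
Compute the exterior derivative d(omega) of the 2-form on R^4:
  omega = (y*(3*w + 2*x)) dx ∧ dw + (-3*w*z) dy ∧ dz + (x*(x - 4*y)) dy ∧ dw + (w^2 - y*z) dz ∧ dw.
d(omega) = (-3*w - 4*y) dx ∧ dy ∧ dw + (-4*z) dy ∧ dz ∧ dw

For a 2-form omega = sum_{i<j} g_{ij} dx_i ∧ dx_j, the exterior derivative is
  d(omega) = sum_{i<j} d(g_{ij}) ∧ dx_i ∧ dx_j = sum_{i<j, k} (∂g_{ij}/∂x_k) dx_k ∧ dx_i ∧ dx_j.
Expand each term, using dx_k ∧ dx_i ∧ dx_j = sgn(permutation) dx_{(a)} ∧ dx_{(b)} ∧ dx_{(c)} with (a < b < c) sorted:
  d(y*(3*w + 2*x)) includes (∂/∂y)(y*(3*w + 2*x)) dy = (3*w + 2*x) dy, which multiplied by dx ∧ dw gives (-3*w - 2*x) dx ∧ dy ∧ dw
  d(-3*w*z) includes (∂/∂w)(-3*w*z) dw = (-3*z) dw, which multiplied by dy ∧ dz gives (-3*z) dy ∧ dz ∧ dw
  d(x*(x - 4*y)) includes (∂/∂x)(x*(x - 4*y)) dx = (2*x - 4*y) dx, which multiplied by dy ∧ dw gives (2*x - 4*y) dx ∧ dy ∧ dw
  d(w^2 - y*z) includes (∂/∂y)(w^2 - y*z) dy = (-z) dy, which multiplied by dz ∧ dw gives (-z) dy ∧ dz ∧ dw
Collecting like 3-forms: d(omega) = (-3*w - 4*y) dx ∧ dy ∧ dw + (-4*z) dy ∧ dz ∧ dw.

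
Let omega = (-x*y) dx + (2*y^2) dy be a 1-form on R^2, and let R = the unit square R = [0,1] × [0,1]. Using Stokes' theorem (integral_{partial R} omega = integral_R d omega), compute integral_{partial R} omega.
integral_(partial R) omega = 1/2

Stokes: integral_partial_R omega = integral_R d omega with d omega = (∂Q/∂x - ∂P/∂y) dx ∧ dy.
  ∂Q/∂x = 0
  ∂P/∂y = -x
  integrand = ∂Q/∂x - ∂P/∂y = x.
Integrating over R: integral_0^1 integral_0^1 (x) dx dy = 1/2.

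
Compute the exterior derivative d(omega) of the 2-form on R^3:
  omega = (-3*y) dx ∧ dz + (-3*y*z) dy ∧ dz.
d(omega) = (3) dx ∧ dy ∧ dz

For a 2-form omega = sum_{i<j} g_{ij} dx_i ∧ dx_j, the exterior derivative is
  d(omega) = sum_{i<j} d(g_{ij}) ∧ dx_i ∧ dx_j = sum_{i<j, k} (∂g_{ij}/∂x_k) dx_k ∧ dx_i ∧ dx_j.
Expand each term, using dx_k ∧ dx_i ∧ dx_j = sgn(permutation) dx_{(a)} ∧ dx_{(b)} ∧ dx_{(c)} with (a < b < c) sorted:
  d(-3*y) includes (∂/∂y)(-3*y) dy = (-3) dy, which multiplied by dx ∧ dz gives (3) dx ∧ dy ∧ dz
Collecting like 3-forms: d(omega) = (3) dx ∧ dy ∧ dz.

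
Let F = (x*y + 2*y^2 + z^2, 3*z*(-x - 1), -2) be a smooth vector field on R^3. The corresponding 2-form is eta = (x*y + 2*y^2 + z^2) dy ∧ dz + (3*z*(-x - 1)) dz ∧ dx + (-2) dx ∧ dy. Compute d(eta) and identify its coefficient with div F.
d(eta) = (y) dx ∧ dy ∧ dz; div F = y

For a 2-form in R^3 of the form above, applying d gives a 3-form with coefficient ∂P/∂x + ∂Q/∂y + ∂R/∂z:
  ∂P/∂x = y
  ∂Q/∂y = 0
  ∂R/∂z = 0
Sum = y, which is exactly div F.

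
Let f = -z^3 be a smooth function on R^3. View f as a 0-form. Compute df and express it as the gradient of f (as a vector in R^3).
df = (0) dx + (0) dy + (-3*z^2) dz; grad f = (0, 0, -3*z^2)

For a 0-form f, d f = (∂f/∂x) dx + (∂f/∂y) dy + (∂f/∂z) dz. The components of the vector representation are exactly the entries of grad f in Cartesian coordinates:
  ∂f/∂x = 0
  ∂f/∂y = 0
  ∂f/∂z = -3*z^2.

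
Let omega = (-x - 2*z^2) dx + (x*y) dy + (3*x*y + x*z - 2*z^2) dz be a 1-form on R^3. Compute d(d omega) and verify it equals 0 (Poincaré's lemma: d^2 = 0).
d(d omega) = 0

Step 1: d omega = sum_{i<j} (∂f_j/∂x_i - ∂f_i/∂x_j) dx_i ∧ dx_j:
  coeff of dx ∧ dy: y
  coeff of dx ∧ dz: 3*y + 5*z
  coeff of dy ∧ dz: 3*x
Step 2: Apply d again to each 2-form coefficient. The only possible 3-form in R^3 is dx ∧ dy ∧ dz, with coefficient
  ∂(coeff of dy∧dz)/∂x - ∂(coeff of dx∧dz)/∂y + ∂(coeff of dx∧dy)/∂z
  = ∂/∂x (3*x) - ∂/∂y (3*y + 5*z) + ∂/∂z (y).
Each of these terms simplifies to sums of mixed partials that cancel in pairs. The result is 0 (by equality of mixed partials for smooth functions — Schwarz / Clairaut).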